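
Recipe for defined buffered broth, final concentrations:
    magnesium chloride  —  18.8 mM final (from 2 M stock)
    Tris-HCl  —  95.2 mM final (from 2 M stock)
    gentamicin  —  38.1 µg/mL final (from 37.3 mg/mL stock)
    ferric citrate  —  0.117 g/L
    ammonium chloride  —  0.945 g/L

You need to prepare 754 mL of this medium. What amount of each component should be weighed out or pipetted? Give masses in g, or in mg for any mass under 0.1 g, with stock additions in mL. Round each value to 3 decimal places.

Scale factor relative to 1 L: 0.754.
magnesium chloride: C1V1 = C2V2 → 18.8 mM × 754 mL ÷ 2000 mM = 7.088 mL
Tris-HCl: dilute stock: 95.2 mM × 754 mL ÷ 2000 mM = 35.890 mL
gentamicin: V = C2·V2/C1 = 38.1 µg/mL × 754 mL ÷ 37300 µg/mL = 0.770 mL
ferric citrate: 0.117 g/L × 0.754 L = 0.088218 g = 88.218 mg
ammonium chloride: 0.945 g/L × 0.754 L = 0.713 g

magnesium chloride 7.088 mL; Tris-HCl 35.890 mL; gentamicin 0.770 mL; ferric citrate 88.218 mg; ammonium chloride 0.713 g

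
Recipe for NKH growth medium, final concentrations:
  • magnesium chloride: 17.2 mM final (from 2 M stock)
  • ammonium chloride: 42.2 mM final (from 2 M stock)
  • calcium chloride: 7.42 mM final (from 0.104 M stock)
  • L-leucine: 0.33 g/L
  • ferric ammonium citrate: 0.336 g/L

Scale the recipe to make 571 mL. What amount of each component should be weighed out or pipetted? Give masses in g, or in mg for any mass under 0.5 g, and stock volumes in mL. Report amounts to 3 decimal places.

Scale factor relative to 1 L: 0.571.
magnesium chloride: C1V1 = C2V2 → 17.2 mM × 571 mL ÷ 2000 mM = 4.911 mL
ammonium chloride: V = C2·V2/C1 = 42.2 mM × 571 mL ÷ 2000 mM = 12.048 mL
calcium chloride: dilute stock: 7.42 mM × 571 mL ÷ 104 mM = 40.739 mL
L-leucine: 0.33 g/L × 0.571 L = 0.18843 g = 188.430 mg
ferric ammonium citrate: 0.336 g/L × 0.571 L = 0.191856 g = 191.856 mg

magnesium chloride 4.911 mL; ammonium chloride 12.048 mL; calcium chloride 40.739 mL; L-leucine 188.430 mg; ferric ammonium citrate 191.856 mg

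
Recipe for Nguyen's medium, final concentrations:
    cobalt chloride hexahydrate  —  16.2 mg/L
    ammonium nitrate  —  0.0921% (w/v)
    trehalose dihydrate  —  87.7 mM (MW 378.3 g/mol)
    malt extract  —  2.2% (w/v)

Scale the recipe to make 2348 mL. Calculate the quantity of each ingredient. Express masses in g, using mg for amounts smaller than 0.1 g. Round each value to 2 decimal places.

cobalt chloride hexahydrate 38.04 mg; ammonium nitrate 2.16 g; trehalose dihydrate 77.90 g; malt extract 51.66 g

Scale factor relative to 1 L: 2.348.
cobalt chloride hexahydrate: 16.2 mg/L × 2.348 L = 38.04 mg
ammonium nitrate: 0.0921 g per 100 mL × 2348 mL ÷ 100 = 2.16 g
trehalose dihydrate: 87.7 mmol/L × 378.3 g/mol × 2.348 L ÷ 1000 = 77.90 g
malt extract: 2.2% w/v = 22 g/L → 22 × 2.348 L = 51.66 g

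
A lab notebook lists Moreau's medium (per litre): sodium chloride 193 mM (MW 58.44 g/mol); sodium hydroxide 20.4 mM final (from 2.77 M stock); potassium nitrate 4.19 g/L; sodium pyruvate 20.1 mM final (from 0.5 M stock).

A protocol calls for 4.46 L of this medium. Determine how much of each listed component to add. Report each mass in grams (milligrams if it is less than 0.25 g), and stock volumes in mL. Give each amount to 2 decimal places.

Working volume: 4.46 L.
sodium chloride: 193 mmol/L × 58.44 g/mol × 4.46 L ÷ 1000 = 50.30 g
sodium hydroxide: V = C2·V2/C1 = 20.4 mM × 4460 mL ÷ 2770 mM = 32.85 mL
potassium nitrate: 4.19 g/L × 4.46 L = 18.69 g
sodium pyruvate: dilute stock: 20.1 mM × 4460 mL ÷ 500 mM = 179.29 mL

sodium chloride 50.30 g; sodium hydroxide 32.85 mL; potassium nitrate 18.69 g; sodium pyruvate 179.29 mL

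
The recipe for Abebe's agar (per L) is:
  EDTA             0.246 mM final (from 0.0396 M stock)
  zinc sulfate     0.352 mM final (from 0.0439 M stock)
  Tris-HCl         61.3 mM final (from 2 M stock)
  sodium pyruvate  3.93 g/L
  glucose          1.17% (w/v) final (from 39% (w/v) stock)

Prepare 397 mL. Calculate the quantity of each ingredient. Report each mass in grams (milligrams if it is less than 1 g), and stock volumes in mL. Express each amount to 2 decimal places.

EDTA 2.47 mL; zinc sulfate 3.18 mL; Tris-HCl 12.17 mL; sodium pyruvate 1.56 g; glucose 11.91 mL

Working volume: 397 mL = 0.397 L.
EDTA: dilute stock: 0.246 mM × 397 mL ÷ 39.6 mM = 2.47 mL
zinc sulfate: C1V1 = C2V2 → 0.352 mM × 397 mL ÷ 43.9 mM = 3.18 mL
Tris-HCl: dilute stock: 61.3 mM × 397 mL ÷ 2000 mM = 12.17 mL
sodium pyruvate: 3.93 g/L × 0.397 L = 1.56 g
glucose: C1V1 = C2V2 → 1.17% ÷ 39% × 397 mL = 11.91 mL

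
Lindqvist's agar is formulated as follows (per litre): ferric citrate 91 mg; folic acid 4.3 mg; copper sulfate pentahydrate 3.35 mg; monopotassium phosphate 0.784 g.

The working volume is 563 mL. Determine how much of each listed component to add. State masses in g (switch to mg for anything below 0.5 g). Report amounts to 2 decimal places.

ferric citrate 51.23 mg; folic acid 2.42 mg; copper sulfate pentahydrate 1.89 mg; monopotassium phosphate 441.39 mg

Ratio of target to recipe volume: 563 / 1000 = 0.563.
ferric citrate: 91 mg × (563 mL / 1000 mL) = 51.23 mg
folic acid: 4.3 mg × (563 mL / 1000 mL) = 2.42 mg
copper sulfate pentahydrate: 3.35 mg × (563 mL / 1000 mL) = 1.89 mg
monopotassium phosphate: 0.784 g × (563 mL / 1000 mL) = 0.441392 g = 441.39 mg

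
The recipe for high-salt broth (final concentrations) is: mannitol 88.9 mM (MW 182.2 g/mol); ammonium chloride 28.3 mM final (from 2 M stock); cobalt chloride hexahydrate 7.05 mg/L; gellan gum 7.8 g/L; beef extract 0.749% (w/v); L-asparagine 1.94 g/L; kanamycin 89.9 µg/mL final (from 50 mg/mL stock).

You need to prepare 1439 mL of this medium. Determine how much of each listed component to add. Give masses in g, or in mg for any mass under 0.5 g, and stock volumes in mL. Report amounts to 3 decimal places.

mannitol 23.308 g; ammonium chloride 20.362 mL; cobalt chloride hexahydrate 10.145 mg; gellan gum 11.224 g; beef extract 10.778 g; L-asparagine 2.792 g; kanamycin 2.587 mL

Scale factor relative to 1 L: 1.439.
mannitol: 88.9 mmol/L × 182.2 g/mol × 1.439 L ÷ 1000 = 23.308 g
ammonium chloride: dilute stock: 28.3 mM × 1439 mL ÷ 2000 mM = 20.362 mL
cobalt chloride hexahydrate: 7.05 mg/L × 1.439 L = 10.145 mg
gellan gum: 7.8 g/L × 1.439 L = 11.224 g
beef extract: 0.749% w/v = 7.49 g/L → 7.49 × 1.439 L = 10.778 g
L-asparagine: 1.94 g/L × 1.439 L = 2.792 g
kanamycin: dilute stock: 89.9 µg/mL × 1439 mL ÷ 50000 µg/mL = 2.587 mL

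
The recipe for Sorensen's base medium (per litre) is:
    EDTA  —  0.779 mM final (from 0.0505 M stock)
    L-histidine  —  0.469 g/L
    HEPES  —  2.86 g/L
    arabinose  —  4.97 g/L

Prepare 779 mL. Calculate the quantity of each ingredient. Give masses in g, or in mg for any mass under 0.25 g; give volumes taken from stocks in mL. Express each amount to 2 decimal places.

EDTA 12.02 mL; L-histidine 0.37 g; HEPES 2.23 g; arabinose 3.87 g

Target volume = 779 mL = 0.779 L.
EDTA: C1V1 = C2V2 → 0.779 mM × 779 mL ÷ 50.5 mM = 12.02 mL
L-histidine: 0.469 g/L × 0.779 L = 0.37 g
HEPES: 2.86 g/L × 0.779 L = 2.23 g
arabinose: 4.97 g/L × 0.779 L = 3.87 g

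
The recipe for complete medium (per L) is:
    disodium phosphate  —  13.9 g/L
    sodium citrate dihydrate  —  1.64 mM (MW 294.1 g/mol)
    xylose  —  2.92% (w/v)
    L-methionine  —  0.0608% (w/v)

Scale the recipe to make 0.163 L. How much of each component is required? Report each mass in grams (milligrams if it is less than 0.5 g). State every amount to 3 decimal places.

disodium phosphate 2.266 g; sodium citrate dihydrate 78.619 mg; xylose 4.760 g; L-methionine 99.104 mg

Scale factor relative to 1 L: 0.163.
disodium phosphate: 13.9 g/L × 0.163 L = 2.266 g
sodium citrate dihydrate: 1.64 mmol/L × 294.1 mg/mmol × 0.163 L = 78.619 mg
xylose: 2.92% w/v = 29.2 g/L → 29.2 × 0.163 L = 4.760 g
L-methionine: 0.0608 g per 100 mL × 163 mL ÷ 100 = 0.099104 g = 99.104 mg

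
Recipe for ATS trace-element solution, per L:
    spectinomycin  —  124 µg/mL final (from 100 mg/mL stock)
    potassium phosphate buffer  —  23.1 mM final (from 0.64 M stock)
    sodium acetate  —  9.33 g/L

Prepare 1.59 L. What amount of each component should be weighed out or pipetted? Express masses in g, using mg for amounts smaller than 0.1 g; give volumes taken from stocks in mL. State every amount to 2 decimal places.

spectinomycin 1.97 mL; potassium phosphate buffer 57.39 mL; sodium acetate 14.83 g

Working volume: 1.59 L.
spectinomycin: V = C2·V2/C1 = 124 µg/mL × 1590 mL ÷ 100000 µg/mL = 1.97 mL
potassium phosphate buffer: V = C2·V2/C1 = 23.1 mM × 1590 mL ÷ 640 mM = 57.39 mL
sodium acetate: 9.33 g/L × 1.59 L = 14.83 g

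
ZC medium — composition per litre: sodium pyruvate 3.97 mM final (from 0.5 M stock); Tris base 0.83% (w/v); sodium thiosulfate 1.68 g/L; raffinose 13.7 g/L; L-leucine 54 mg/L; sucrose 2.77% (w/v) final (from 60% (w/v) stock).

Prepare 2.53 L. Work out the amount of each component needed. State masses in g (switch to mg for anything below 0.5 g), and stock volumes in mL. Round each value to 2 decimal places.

sodium pyruvate 20.09 mL; Tris base 21.00 g; sodium thiosulfate 4.25 g; raffinose 34.66 g; L-leucine 136.62 mg; sucrose 116.80 mL

Working volume: 2.53 L.
sodium pyruvate: V = C2·V2/C1 = 3.97 mM × 2530 mL ÷ 500 mM = 20.09 mL
Tris base: 0.83 g per 100 mL × 2530 mL ÷ 100 = 21.00 g
sodium thiosulfate: 1.68 g/L × 2.53 L = 4.25 g
raffinose: 13.7 g/L × 2.53 L = 34.66 g
L-leucine: 54 mg/L × 2.53 L = 136.62 mg
sucrose: dilute stock: 2.77% ÷ 60% × 2530 mL = 116.80 mL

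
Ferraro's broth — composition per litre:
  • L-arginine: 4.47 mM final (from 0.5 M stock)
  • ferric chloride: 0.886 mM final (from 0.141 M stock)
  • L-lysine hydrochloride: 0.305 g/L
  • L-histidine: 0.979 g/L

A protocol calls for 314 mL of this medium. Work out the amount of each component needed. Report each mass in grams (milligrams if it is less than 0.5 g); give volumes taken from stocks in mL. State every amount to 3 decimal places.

L-arginine 2.807 mL; ferric chloride 1.973 mL; L-lysine hydrochloride 95.770 mg; L-histidine 307.406 mg

Working volume: 314 mL = 0.314 L.
L-arginine: V = C2·V2/C1 = 4.47 mM × 314 mL ÷ 500 mM = 2.807 mL
ferric chloride: V = C2·V2/C1 = 0.886 mM × 314 mL ÷ 141 mM = 1.973 mL
L-lysine hydrochloride: 0.305 g/L × 0.314 L = 0.09577 g = 95.770 mg
L-histidine: 0.979 g/L × 0.314 L = 0.307406 g = 307.406 mg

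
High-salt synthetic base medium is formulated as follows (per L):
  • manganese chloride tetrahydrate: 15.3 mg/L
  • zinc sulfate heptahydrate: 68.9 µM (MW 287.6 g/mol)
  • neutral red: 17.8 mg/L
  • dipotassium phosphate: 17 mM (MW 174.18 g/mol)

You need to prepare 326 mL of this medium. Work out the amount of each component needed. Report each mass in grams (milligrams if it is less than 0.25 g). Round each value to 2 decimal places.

manganese chloride tetrahydrate 4.99 mg; zinc sulfate heptahydrate 6.46 mg; neutral red 5.80 mg; dipotassium phosphate 0.97 g

Working volume: 326 mL = 0.326 L.
manganese chloride tetrahydrate: 15.3 mg/L × 0.326 L = 4.99 mg
zinc sulfate heptahydrate: 68.9 µmol/L × 287.6 g/mol × 0.326 L ÷ 1000 = 6.46 mg
neutral red: 17.8 mg/L × 0.326 L = 5.80 mg
dipotassium phosphate: 17 mmol/L × 174.18 g/mol × 0.326 L ÷ 1000 = 0.97 g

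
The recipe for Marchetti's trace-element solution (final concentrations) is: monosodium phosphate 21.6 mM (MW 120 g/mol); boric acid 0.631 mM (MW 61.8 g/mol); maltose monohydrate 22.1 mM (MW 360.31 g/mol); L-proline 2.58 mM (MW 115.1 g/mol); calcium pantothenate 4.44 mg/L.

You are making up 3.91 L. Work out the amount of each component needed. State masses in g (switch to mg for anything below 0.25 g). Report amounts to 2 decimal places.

Scale factor relative to 1 L: 3.91.
monosodium phosphate: 21.6 mmol/L × 120 g/mol × 3.91 L ÷ 1000 = 10.13 g
boric acid: 0.631 mmol/L × 61.8 mg/mmol × 3.91 L = 152.47 mg
maltose monohydrate: 22.1 mmol/L × 360.31 g/mol × 3.91 L ÷ 1000 = 31.13 g
L-proline: 2.58 mmol/L × 115.1 g/mol × 3.91 L ÷ 1000 = 1.16 g
calcium pantothenate: 4.44 mg/L × 3.91 L = 17.36 mg

monosodium phosphate 10.13 g; boric acid 152.47 mg; maltose monohydrate 31.13 g; L-proline 1.16 g; calcium pantothenate 17.36 mg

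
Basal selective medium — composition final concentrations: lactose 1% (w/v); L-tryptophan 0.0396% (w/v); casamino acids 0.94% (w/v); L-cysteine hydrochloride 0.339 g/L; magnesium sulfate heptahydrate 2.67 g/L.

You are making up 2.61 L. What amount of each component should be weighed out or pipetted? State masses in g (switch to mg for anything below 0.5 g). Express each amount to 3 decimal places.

Working volume: 2.61 L.
lactose: 1 g per 100 mL × 2610 mL ÷ 100 = 26.100 g
L-tryptophan: 0.0396% w/v = 0.396 g/L → 0.396 × 2.61 L = 1.034 g
casamino acids: 0.94 g per 100 mL × 2610 mL ÷ 100 = 24.534 g
L-cysteine hydrochloride: 0.339 g/L × 2.61 L = 0.885 g
magnesium sulfate heptahydrate: 2.67 g/L × 2.61 L = 6.969 g

lactose 26.100 g; L-tryptophan 1.034 g; casamino acids 24.534 g; L-cysteine hydrochloride 0.885 g; magnesium sulfate heptahydrate 6.969 g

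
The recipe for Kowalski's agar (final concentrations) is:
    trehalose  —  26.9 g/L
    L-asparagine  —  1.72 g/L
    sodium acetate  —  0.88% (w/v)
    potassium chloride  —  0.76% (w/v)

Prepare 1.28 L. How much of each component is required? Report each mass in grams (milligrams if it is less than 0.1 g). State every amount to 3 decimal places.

Scale factor relative to 1 L: 1.28.
trehalose: 26.9 g/L × 1.28 L = 34.432 g
L-asparagine: 1.72 g/L × 1.28 L = 2.202 g
sodium acetate: 0.88 g per 100 mL × 1280 mL ÷ 100 = 11.264 g
potassium chloride: 0.76% w/v = 7.6 g/L → 7.6 × 1.28 L = 9.728 g

trehalose 34.432 g; L-asparagine 2.202 g; sodium acetate 11.264 g; potassium chloride 9.728 g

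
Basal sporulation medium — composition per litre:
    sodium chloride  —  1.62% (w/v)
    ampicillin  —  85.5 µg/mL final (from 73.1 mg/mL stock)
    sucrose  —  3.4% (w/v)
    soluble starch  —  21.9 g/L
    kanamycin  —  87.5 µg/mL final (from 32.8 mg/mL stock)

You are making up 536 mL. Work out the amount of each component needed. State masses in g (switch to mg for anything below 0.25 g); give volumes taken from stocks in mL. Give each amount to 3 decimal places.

sodium chloride 8.683 g; ampicillin 0.627 mL; sucrose 18.224 g; soluble starch 11.738 g; kanamycin 1.430 mL

Target volume = 536 mL = 0.536 L.
sodium chloride: 1.62% w/v = 16.2 g/L → 16.2 × 0.536 L = 8.683 g
ampicillin: dilute stock: 85.5 µg/mL × 536 mL ÷ 73100 µg/mL = 0.627 mL
sucrose: 3.4% w/v = 34 g/L → 34 × 0.536 L = 18.224 g
soluble starch: 21.9 g/L × 0.536 L = 11.738 g
kanamycin: C1V1 = C2V2 → 87.5 µg/mL × 536 mL ÷ 32800 µg/mL = 1.430 mL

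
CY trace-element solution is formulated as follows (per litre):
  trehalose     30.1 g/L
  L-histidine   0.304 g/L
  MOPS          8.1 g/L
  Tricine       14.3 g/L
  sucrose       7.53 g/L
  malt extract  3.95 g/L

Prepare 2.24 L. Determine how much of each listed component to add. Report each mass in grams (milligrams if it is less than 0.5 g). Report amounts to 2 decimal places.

Working volume: 2.24 L.
trehalose: 30.1 g/L × 2.24 L = 67.42 g
L-histidine: 0.304 g/L × 2.24 L = 0.68 g
MOPS: 8.1 g/L × 2.24 L = 18.14 g
Tricine: 14.3 g/L × 2.24 L = 32.03 g
sucrose: 7.53 g/L × 2.24 L = 16.87 g
malt extract: 3.95 g/L × 2.24 L = 8.85 g

trehalose 67.42 g; L-histidine 0.68 g; MOPS 18.14 g; Tricine 32.03 g; sucrose 16.87 g; malt extract 8.85 g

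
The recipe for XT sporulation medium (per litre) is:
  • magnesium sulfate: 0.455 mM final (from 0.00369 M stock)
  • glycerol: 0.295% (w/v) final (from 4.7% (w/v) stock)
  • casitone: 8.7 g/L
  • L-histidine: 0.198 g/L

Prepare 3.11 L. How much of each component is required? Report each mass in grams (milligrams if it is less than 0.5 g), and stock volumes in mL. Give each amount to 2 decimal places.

Scale factor relative to 1 L: 3.11.
magnesium sulfate: C1V1 = C2V2 → 0.455 mM × 3110 mL ÷ 3.69 mM = 383.48 mL
glycerol: C1V1 = C2V2 → 0.295% ÷ 4.7% × 3110 mL = 195.20 mL
casitone: 8.7 g/L × 3.11 L = 27.06 g
L-histidine: 0.198 g/L × 3.11 L = 0.62 g

magnesium sulfate 383.48 mL; glycerol 195.20 mL; casitone 27.06 g; L-histidine 0.62 g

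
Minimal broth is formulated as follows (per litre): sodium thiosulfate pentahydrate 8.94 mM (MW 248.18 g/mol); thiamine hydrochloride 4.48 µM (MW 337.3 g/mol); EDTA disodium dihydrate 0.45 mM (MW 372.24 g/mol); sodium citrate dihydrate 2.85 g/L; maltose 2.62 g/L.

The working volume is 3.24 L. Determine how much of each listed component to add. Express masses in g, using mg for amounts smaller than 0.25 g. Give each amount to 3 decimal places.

Scale factor relative to 1 L: 3.24.
sodium thiosulfate pentahydrate: 8.94 mmol/L × 248.18 g/mol × 3.24 L ÷ 1000 = 7.189 g
thiamine hydrochloride: 4.48 µmol/L × 337.3 g/mol × 3.24 L ÷ 1000 = 4.896 mg
EDTA disodium dihydrate: 0.45 mmol/L × 372.24 g/mol × 3.24 L ÷ 1000 = 0.543 g
sodium citrate dihydrate: 2.85 g/L × 3.24 L = 9.234 g
maltose: 2.62 g/L × 3.24 L = 8.489 g

sodium thiosulfate pentahydrate 7.189 g; thiamine hydrochloride 4.896 mg; EDTA disodium dihydrate 0.543 g; sodium citrate dihydrate 9.234 g; maltose 8.489 g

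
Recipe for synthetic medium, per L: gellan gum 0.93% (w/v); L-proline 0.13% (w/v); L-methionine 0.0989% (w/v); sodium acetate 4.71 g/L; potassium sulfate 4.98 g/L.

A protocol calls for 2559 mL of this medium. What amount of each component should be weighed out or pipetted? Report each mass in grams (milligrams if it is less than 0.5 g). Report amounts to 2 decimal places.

Target volume = 2559 mL = 2.559 L.
gellan gum: 0.93% w/v = 9.3 g/L → 9.3 × 2.559 L = 23.80 g
L-proline: 0.13 g per 100 mL × 2559 mL ÷ 100 = 3.33 g
L-methionine: 0.0989 g per 100 mL × 2559 mL ÷ 100 = 2.53 g
sodium acetate: 4.71 g/L × 2.559 L = 12.05 g
potassium sulfate: 4.98 g/L × 2.559 L = 12.74 g

gellan gum 23.80 g; L-proline 3.33 g; L-methionine 2.53 g; sodium acetate 12.05 g; potassium sulfate 12.74 g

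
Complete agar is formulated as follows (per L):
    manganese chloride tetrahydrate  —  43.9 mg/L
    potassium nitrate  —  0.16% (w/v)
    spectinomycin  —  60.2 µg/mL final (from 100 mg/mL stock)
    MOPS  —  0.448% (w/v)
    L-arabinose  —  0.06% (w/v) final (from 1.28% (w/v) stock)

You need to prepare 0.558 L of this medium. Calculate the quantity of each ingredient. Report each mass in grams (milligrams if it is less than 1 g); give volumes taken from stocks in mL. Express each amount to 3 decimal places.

manganese chloride tetrahydrate 24.496 mg; potassium nitrate 892.800 mg; spectinomycin 0.336 mL; MOPS 2.500 g; L-arabinose 26.156 mL

Working volume: 0.558 L.
manganese chloride tetrahydrate: 43.9 mg/L × 0.558 L = 24.496 mg
potassium nitrate: 0.16 g per 100 mL × 558 mL ÷ 100 = 0.8928 g = 892.800 mg
spectinomycin: V = C2·V2/C1 = 60.2 µg/mL × 558 mL ÷ 100000 µg/mL = 0.336 mL
MOPS: 0.448% w/v = 4.48 g/L → 4.48 × 0.558 L = 2.500 g
L-arabinose: C1V1 = C2V2 → 0.06% ÷ 1.28% × 558 mL = 26.156 mL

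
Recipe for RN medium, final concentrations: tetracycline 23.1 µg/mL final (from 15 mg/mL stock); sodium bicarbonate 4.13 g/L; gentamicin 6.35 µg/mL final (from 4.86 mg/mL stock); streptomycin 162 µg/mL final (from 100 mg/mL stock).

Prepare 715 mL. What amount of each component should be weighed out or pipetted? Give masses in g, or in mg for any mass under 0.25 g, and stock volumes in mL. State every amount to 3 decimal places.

tetracycline 1.101 mL; sodium bicarbonate 2.953 g; gentamicin 0.934 mL; streptomycin 1.158 mL

Target volume = 715 mL = 0.715 L.
tetracycline: V = C2·V2/C1 = 23.1 µg/mL × 715 mL ÷ 15000 µg/mL = 1.101 mL
sodium bicarbonate: 4.13 g/L × 0.715 L = 2.953 g
gentamicin: C1V1 = C2V2 → 6.35 µg/mL × 715 mL ÷ 4860 µg/mL = 0.934 mL
streptomycin: V = C2·V2/C1 = 162 µg/mL × 715 mL ÷ 100000 µg/mL = 1.158 mL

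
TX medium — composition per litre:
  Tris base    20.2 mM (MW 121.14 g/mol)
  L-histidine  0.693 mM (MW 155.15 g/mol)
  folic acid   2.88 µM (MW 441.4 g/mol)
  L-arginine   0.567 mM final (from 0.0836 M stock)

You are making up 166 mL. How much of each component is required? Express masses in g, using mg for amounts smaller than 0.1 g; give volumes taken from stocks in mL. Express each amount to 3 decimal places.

Target volume = 166 mL = 0.166 L.
Tris base: 20.2 mmol/L × 121.14 g/mol × 0.166 L ÷ 1000 = 0.406 g
L-histidine: 0.693 mmol/L × 155.15 mg/mmol × 0.166 L = 17.848 mg
folic acid: 2.88 µmol/L × 441.4 g/mol × 0.166 L ÷ 1000 = 0.211 mg
L-arginine: V = C2·V2/C1 = 0.567 mM × 166 mL ÷ 83.6 mM = 1.126 mL

Tris base 0.406 g; L-histidine 17.848 mg; folic acid 0.211 mg; L-arginine 1.126 mL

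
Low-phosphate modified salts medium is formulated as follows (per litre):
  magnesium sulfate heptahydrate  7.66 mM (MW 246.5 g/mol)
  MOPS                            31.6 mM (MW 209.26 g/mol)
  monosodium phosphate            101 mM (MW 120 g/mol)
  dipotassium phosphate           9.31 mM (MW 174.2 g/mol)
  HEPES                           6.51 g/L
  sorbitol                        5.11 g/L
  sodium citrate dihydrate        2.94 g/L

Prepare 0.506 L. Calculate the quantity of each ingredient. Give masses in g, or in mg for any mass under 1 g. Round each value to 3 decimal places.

Working volume: 0.506 L.
magnesium sulfate heptahydrate: 7.66 mmol/L × 246.5 mg/mmol × 0.506 L = 955.424 mg
MOPS: 31.6 mmol/L × 209.26 g/mol × 0.506 L ÷ 1000 = 3.346 g
monosodium phosphate: 101 mmol/L × 120 g/mol × 0.506 L ÷ 1000 = 6.133 g
dipotassium phosphate: 9.31 mmol/L × 174.2 mg/mmol × 0.506 L = 820.632 mg
HEPES: 6.51 g/L × 0.506 L = 3.294 g
sorbitol: 5.11 g/L × 0.506 L = 2.586 g
sodium citrate dihydrate: 2.94 g/L × 0.506 L = 1.488 g

magnesium sulfate heptahydrate 955.424 mg; MOPS 3.346 g; monosodium phosphate 6.133 g; dipotassium phosphate 820.632 mg; HEPES 3.294 g; sorbitol 2.586 g; sodium citrate dihydrate 1.488 g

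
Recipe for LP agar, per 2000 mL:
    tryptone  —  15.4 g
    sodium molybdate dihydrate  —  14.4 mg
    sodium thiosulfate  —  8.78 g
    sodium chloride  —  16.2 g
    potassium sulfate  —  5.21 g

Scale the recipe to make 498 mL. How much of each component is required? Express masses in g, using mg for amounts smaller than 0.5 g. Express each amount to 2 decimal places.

Ratio of target to recipe volume: 498 / 2000 = 0.249.
tryptone: 15.4 g × (498 mL / 2000 mL) = 3.83 g
sodium molybdate dihydrate: 14.4 mg × (498 mL / 2000 mL) = 3.59 mg
sodium thiosulfate: 8.78 g × (498 mL / 2000 mL) = 2.19 g
sodium chloride: 16.2 g × (498 mL / 2000 mL) = 4.03 g
potassium sulfate: 5.21 g × (498 mL / 2000 mL) = 1.30 g

tryptone 3.83 g; sodium molybdate dihydrate 3.59 mg; sodium thiosulfate 2.19 g; sodium chloride 4.03 g; potassium sulfate 1.30 g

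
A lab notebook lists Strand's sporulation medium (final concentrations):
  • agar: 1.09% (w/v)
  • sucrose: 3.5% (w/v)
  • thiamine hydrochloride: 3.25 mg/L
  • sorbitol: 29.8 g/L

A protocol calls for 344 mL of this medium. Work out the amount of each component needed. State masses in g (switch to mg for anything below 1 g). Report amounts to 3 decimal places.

agar 3.750 g; sucrose 12.040 g; thiamine hydrochloride 1.118 mg; sorbitol 10.251 g

Working volume: 344 mL = 0.344 L.
agar: 1.09 g per 100 mL × 344 mL ÷ 100 = 3.750 g
sucrose: 3.5 g per 100 mL × 344 mL ÷ 100 = 12.040 g
thiamine hydrochloride: 3.25 mg/L × 0.344 L = 1.118 mg
sorbitol: 29.8 g/L × 0.344 L = 10.251 g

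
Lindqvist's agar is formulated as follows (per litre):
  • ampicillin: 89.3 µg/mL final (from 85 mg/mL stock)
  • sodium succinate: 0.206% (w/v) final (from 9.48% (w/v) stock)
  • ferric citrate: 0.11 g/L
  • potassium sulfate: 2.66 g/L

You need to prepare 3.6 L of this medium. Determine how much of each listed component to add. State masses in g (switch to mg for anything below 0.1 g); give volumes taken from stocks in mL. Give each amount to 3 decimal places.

ampicillin 3.782 mL; sodium succinate 78.228 mL; ferric citrate 0.396 g; potassium sulfate 9.576 g

Scale factor relative to 1 L: 3.6.
ampicillin: C1V1 = C2V2 → 89.3 µg/mL × 3600 mL ÷ 85000 µg/mL = 3.782 mL
sodium succinate: dilute stock: 0.206% ÷ 9.48% × 3600 mL = 78.228 mL
ferric citrate: 0.11 g/L × 3.6 L = 0.396 g
potassium sulfate: 2.66 g/L × 3.6 L = 9.576 g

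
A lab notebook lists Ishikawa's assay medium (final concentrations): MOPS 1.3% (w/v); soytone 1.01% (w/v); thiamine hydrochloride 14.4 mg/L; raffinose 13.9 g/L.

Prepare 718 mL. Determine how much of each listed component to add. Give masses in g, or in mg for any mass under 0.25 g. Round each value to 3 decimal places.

MOPS 9.334 g; soytone 7.252 g; thiamine hydrochloride 10.339 mg; raffinose 9.980 g

Scale factor relative to 1 L: 0.718.
MOPS: 1.3% w/v = 13 g/L → 13 × 0.718 L = 9.334 g
soytone: 1.01% w/v = 10.1 g/L → 10.1 × 0.718 L = 7.252 g
thiamine hydrochloride: 14.4 mg/L × 0.718 L = 10.339 mg
raffinose: 13.9 g/L × 0.718 L = 9.980 g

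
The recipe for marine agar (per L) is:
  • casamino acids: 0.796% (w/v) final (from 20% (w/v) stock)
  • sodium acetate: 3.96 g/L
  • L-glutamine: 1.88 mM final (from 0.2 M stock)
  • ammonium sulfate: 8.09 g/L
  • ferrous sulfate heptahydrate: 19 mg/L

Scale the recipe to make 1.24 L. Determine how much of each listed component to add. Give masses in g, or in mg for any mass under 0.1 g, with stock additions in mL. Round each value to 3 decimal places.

Scale factor relative to 1 L: 1.24.
casamino acids: V = C2·V2/C1 = 0.796% ÷ 20% × 1240 mL = 49.352 mL
sodium acetate: 3.96 g/L × 1.24 L = 4.910 g
L-glutamine: dilute stock: 1.88 mM × 1240 mL ÷ 200 mM = 11.656 mL
ammonium sulfate: 8.09 g/L × 1.24 L = 10.032 g
ferrous sulfate heptahydrate: 19 mg/L × 1.24 L = 23.560 mg

casamino acids 49.352 mL; sodium acetate 4.910 g; L-glutamine 11.656 mL; ammonium sulfate 10.032 g; ferrous sulfate heptahydrate 23.560 mg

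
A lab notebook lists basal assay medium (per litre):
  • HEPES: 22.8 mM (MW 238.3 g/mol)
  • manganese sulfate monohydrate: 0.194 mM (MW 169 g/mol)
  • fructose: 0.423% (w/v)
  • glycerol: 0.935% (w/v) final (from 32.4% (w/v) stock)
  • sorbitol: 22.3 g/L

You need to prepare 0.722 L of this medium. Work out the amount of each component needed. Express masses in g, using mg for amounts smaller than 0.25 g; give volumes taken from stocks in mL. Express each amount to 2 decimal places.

Scale factor relative to 1 L: 0.722.
HEPES: 22.8 mmol/L × 238.3 g/mol × 0.722 L ÷ 1000 = 3.92 g
manganese sulfate monohydrate: 0.194 mmol/L × 169 mg/mmol × 0.722 L = 23.67 mg
fructose: 0.423 g per 100 mL × 722 mL ÷ 100 = 3.05 g
glycerol: C1V1 = C2V2 → 0.935% ÷ 32.4% × 722 mL = 20.84 mL
sorbitol: 22.3 g/L × 0.722 L = 16.10 g

HEPES 3.92 g; manganese sulfate monohydrate 23.67 mg; fructose 3.05 g; glycerol 20.84 mL; sorbitol 16.10 g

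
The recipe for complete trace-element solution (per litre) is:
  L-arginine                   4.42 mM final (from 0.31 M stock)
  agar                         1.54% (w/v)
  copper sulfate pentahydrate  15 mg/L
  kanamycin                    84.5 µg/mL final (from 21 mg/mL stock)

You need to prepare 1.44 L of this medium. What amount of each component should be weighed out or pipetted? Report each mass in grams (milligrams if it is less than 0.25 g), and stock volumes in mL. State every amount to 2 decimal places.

Scale factor relative to 1 L: 1.44.
L-arginine: V = C2·V2/C1 = 4.42 mM × 1440 mL ÷ 310 mM = 20.53 mL
agar: 1.54 g per 100 mL × 1440 mL ÷ 100 = 22.18 g
copper sulfate pentahydrate: 15 mg/L × 1.44 L = 21.60 mg
kanamycin: dilute stock: 84.5 µg/mL × 1440 mL ÷ 21000 µg/mL = 5.79 mL

L-arginine 20.53 mL; agar 22.18 g; copper sulfate pentahydrate 21.60 mg; kanamycin 5.79 mL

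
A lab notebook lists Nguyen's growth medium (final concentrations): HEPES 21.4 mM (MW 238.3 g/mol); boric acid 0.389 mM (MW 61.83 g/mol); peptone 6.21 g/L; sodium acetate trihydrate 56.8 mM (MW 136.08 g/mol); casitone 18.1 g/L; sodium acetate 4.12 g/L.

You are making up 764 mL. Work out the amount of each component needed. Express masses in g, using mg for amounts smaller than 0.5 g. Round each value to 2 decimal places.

HEPES 3.90 g; boric acid 18.38 mg; peptone 4.74 g; sodium acetate trihydrate 5.91 g; casitone 13.83 g; sodium acetate 3.15 g

Scale factor relative to 1 L: 0.764.
HEPES: 21.4 mmol/L × 238.3 g/mol × 0.764 L ÷ 1000 = 3.90 g
boric acid: 0.389 mmol/L × 61.83 mg/mmol × 0.764 L = 18.38 mg
peptone: 6.21 g/L × 0.764 L = 4.74 g
sodium acetate trihydrate: 56.8 mmol/L × 136.08 g/mol × 0.764 L ÷ 1000 = 5.91 g
casitone: 18.1 g/L × 0.764 L = 13.83 g
sodium acetate: 4.12 g/L × 0.764 L = 3.15 g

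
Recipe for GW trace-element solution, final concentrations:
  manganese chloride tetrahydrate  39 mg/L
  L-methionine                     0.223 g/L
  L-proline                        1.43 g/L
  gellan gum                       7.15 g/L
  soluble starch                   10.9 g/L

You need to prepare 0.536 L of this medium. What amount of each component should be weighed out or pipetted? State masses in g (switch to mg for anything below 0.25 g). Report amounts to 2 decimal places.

Scale factor relative to 1 L: 0.536.
manganese chloride tetrahydrate: 39 mg/L × 0.536 L = 20.90 mg
L-methionine: 0.223 g/L × 0.536 L = 0.119528 g = 119.53 mg
L-proline: 1.43 g/L × 0.536 L = 0.77 g
gellan gum: 7.15 g/L × 0.536 L = 3.83 g
soluble starch: 10.9 g/L × 0.536 L = 5.84 g

manganese chloride tetrahydrate 20.90 mg; L-methionine 119.53 mg; L-proline 0.77 g; gellan gum 3.83 g; soluble starch 5.84 g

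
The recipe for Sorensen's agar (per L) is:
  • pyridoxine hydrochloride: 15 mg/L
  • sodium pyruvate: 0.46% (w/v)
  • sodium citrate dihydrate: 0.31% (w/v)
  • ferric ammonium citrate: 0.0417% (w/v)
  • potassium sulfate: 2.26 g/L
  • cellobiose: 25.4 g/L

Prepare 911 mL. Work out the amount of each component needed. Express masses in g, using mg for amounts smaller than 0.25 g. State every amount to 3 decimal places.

Working volume: 911 mL = 0.911 L.
pyridoxine hydrochloride: 15 mg/L × 0.911 L = 13.665 mg
sodium pyruvate: 0.46 g per 100 mL × 911 mL ÷ 100 = 4.191 g
sodium citrate dihydrate: 0.31 g per 100 mL × 911 mL ÷ 100 = 2.824 g
ferric ammonium citrate: 0.0417% w/v = 0.417 g/L → 0.417 × 0.911 L = 0.380 g
potassium sulfate: 2.26 g/L × 0.911 L = 2.059 g
cellobiose: 25.4 g/L × 0.911 L = 23.139 g

pyridoxine hydrochloride 13.665 mg; sodium pyruvate 4.191 g; sodium citrate dihydrate 2.824 g; ferric ammonium citrate 0.380 g; potassium sulfate 2.059 g; cellobiose 23.139 g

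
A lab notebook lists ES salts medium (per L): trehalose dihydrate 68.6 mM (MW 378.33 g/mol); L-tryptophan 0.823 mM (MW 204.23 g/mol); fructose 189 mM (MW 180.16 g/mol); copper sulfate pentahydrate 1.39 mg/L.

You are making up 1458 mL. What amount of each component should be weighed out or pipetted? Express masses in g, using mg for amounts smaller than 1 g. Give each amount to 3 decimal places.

Scale factor relative to 1 L: 1.458.
trehalose dihydrate: 68.6 mmol/L × 378.33 g/mol × 1.458 L ÷ 1000 = 37.840 g
L-tryptophan: 0.823 mmol/L × 204.23 mg/mmol × 1.458 L = 245.063 mg
fructose: 189 mmol/L × 180.16 g/mol × 1.458 L ÷ 1000 = 49.645 g
copper sulfate pentahydrate: 1.39 mg/L × 1.458 L = 2.027 mg

trehalose dihydrate 37.840 g; L-tryptophan 245.063 mg; fructose 49.645 g; copper sulfate pentahydrate 2.027 mg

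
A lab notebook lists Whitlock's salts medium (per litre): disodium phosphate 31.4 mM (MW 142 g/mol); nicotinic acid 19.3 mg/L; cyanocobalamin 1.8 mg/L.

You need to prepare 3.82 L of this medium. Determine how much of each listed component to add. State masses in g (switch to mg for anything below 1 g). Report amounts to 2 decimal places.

disodium phosphate 17.03 g; nicotinic acid 73.73 mg; cyanocobalamin 6.88 mg

Scale factor relative to 1 L: 3.82.
disodium phosphate: 31.4 mmol/L × 142 g/mol × 3.82 L ÷ 1000 = 17.03 g
nicotinic acid: 19.3 mg/L × 3.82 L = 73.73 mg
cyanocobalamin: 1.8 mg/L × 3.82 L = 6.88 mg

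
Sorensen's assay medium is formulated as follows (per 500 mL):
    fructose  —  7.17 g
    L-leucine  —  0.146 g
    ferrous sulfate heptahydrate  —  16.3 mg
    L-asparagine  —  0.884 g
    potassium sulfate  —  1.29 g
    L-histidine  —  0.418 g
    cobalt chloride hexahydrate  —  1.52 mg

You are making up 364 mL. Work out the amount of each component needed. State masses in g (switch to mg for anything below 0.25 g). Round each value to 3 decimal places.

Scale factor = 364 mL / 500 mL = 0.728.
fructose: 7.17 g × (364 mL / 500 mL) = 5.220 g
L-leucine: 0.146 g × (364 mL / 500 mL) = 0.106288 g = 106.288 mg
ferrous sulfate heptahydrate: 16.3 mg × (364 mL / 500 mL) = 11.866 mg
L-asparagine: 0.884 g × (364 mL / 500 mL) = 0.644 g
potassium sulfate: 1.29 g × (364 mL / 500 mL) = 0.939 g
L-histidine: 0.418 g × (364 mL / 500 mL) = 0.304 g
cobalt chloride hexahydrate: 1.52 mg × (364 mL / 500 mL) = 1.107 mg

fructose 5.220 g; L-leucine 106.288 mg; ferrous sulfate heptahydrate 11.866 mg; L-asparagine 0.644 g; potassium sulfate 0.939 g; L-histidine 0.304 g; cobalt chloride hexahydrate 1.107 mg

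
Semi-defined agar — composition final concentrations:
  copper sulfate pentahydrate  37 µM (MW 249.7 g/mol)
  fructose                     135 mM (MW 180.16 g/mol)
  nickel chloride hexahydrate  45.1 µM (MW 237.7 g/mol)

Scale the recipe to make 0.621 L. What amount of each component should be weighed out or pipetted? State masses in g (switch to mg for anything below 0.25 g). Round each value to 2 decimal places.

copper sulfate pentahydrate 5.74 mg; fructose 15.10 g; nickel chloride hexahydrate 6.66 mg

Working volume: 0.621 L.
copper sulfate pentahydrate: 37 µmol/L × 249.7 g/mol × 0.621 L ÷ 1000 = 5.74 mg
fructose: 135 mmol/L × 180.16 g/mol × 0.621 L ÷ 1000 = 15.10 g
nickel chloride hexahydrate: 45.1 µmol/L × 237.7 g/mol × 0.621 L ÷ 1000 = 6.66 mg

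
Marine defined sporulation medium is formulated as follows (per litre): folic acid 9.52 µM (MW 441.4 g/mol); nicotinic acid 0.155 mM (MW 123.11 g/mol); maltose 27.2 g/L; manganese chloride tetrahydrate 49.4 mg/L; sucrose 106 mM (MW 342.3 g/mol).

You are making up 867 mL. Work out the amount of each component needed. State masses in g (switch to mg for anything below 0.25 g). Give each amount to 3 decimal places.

folic acid 3.643 mg; nicotinic acid 16.544 mg; maltose 23.582 g; manganese chloride tetrahydrate 42.830 mg; sucrose 31.458 g

Scale factor relative to 1 L: 0.867.
folic acid: 9.52 µmol/L × 441.4 g/mol × 0.867 L ÷ 1000 = 3.643 mg
nicotinic acid: 0.155 mmol/L × 123.11 mg/mmol × 0.867 L = 16.544 mg
maltose: 27.2 g/L × 0.867 L = 23.582 g
manganese chloride tetrahydrate: 49.4 mg/L × 0.867 L = 42.830 mg
sucrose: 106 mmol/L × 342.3 g/mol × 0.867 L ÷ 1000 = 31.458 g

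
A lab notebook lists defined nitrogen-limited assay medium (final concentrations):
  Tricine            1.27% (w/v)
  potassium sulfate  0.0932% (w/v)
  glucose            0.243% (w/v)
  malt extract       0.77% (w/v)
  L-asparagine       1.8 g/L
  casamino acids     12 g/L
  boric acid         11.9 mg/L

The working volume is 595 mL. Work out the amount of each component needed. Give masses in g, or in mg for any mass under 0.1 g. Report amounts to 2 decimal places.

Tricine 7.56 g; potassium sulfate 0.55 g; glucose 1.45 g; malt extract 4.58 g; L-asparagine 1.07 g; casamino acids 7.14 g; boric acid 7.08 mg

Target volume = 595 mL = 0.595 L.
Tricine: 1.27 g per 100 mL × 595 mL ÷ 100 = 7.56 g
potassium sulfate: 0.0932% w/v = 0.932 g/L → 0.932 × 0.595 L = 0.55 g
glucose: 0.243% w/v = 2.43 g/L → 2.43 × 0.595 L = 1.45 g
malt extract: 0.77% w/v = 7.7 g/L → 7.7 × 0.595 L = 4.58 g
L-asparagine: 1.8 g/L × 0.595 L = 1.07 g
casamino acids: 12 g/L × 0.595 L = 7.14 g
boric acid: 11.9 mg/L × 0.595 L = 7.08 mg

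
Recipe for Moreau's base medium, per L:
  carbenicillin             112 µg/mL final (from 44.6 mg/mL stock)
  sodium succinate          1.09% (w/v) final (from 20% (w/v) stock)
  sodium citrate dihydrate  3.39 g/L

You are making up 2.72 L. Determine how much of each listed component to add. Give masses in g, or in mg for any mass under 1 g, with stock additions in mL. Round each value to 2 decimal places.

Scale factor relative to 1 L: 2.72.
carbenicillin: C1V1 = C2V2 → 112 µg/mL × 2720 mL ÷ 44600 µg/mL = 6.83 mL
sodium succinate: C1V1 = C2V2 → 1.09% ÷ 20% × 2720 mL = 148.24 mL
sodium citrate dihydrate: 3.39 g/L × 2.72 L = 9.22 g

carbenicillin 6.83 mL; sodium succinate 148.24 mL; sodium citrate dihydrate 9.22 g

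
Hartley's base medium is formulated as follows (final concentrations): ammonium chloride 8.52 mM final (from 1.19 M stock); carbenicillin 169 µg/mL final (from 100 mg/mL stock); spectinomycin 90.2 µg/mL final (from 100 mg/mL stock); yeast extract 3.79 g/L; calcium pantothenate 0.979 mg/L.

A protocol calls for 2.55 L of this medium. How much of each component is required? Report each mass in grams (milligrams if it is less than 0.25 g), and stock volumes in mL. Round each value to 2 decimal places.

Scale factor relative to 1 L: 2.55.
ammonium chloride: dilute stock: 8.52 mM × 2550 mL ÷ 1190 mM = 18.26 mL
carbenicillin: V = C2·V2/C1 = 169 µg/mL × 2550 mL ÷ 100000 µg/mL = 4.31 mL
spectinomycin: V = C2·V2/C1 = 90.2 µg/mL × 2550 mL ÷ 100000 µg/mL = 2.30 mL
yeast extract: 3.79 g/L × 2.55 L = 9.66 g
calcium pantothenate: 0.979 mg/L × 2.55 L = 2.50 mg

ammonium chloride 18.26 mL; carbenicillin 4.31 mL; spectinomycin 2.30 mL; yeast extract 9.66 g; calcium pantothenate 2.50 mg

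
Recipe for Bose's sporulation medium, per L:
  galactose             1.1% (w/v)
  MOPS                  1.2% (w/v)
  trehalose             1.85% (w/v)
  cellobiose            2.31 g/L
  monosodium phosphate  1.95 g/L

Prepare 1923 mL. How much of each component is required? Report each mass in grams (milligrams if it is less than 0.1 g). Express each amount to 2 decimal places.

Scale factor relative to 1 L: 1.923.
galactose: 1.1 g per 100 mL × 1923 mL ÷ 100 = 21.15 g
MOPS: 1.2% w/v = 12 g/L → 12 × 1.923 L = 23.08 g
trehalose: 1.85% w/v = 18.5 g/L → 18.5 × 1.923 L = 35.58 g
cellobiose: 2.31 g/L × 1.923 L = 4.44 g
monosodium phosphate: 1.95 g/L × 1.923 L = 3.75 g

galactose 21.15 g; MOPS 23.08 g; trehalose 35.58 g; cellobiose 4.44 g; monosodium phosphate 3.75 g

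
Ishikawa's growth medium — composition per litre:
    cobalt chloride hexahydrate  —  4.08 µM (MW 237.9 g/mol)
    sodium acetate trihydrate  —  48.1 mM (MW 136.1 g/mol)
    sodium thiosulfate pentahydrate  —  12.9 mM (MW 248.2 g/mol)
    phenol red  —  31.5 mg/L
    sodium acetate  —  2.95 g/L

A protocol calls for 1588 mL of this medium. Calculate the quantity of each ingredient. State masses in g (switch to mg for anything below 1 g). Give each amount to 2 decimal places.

cobalt chloride hexahydrate 1.54 mg; sodium acetate trihydrate 10.40 g; sodium thiosulfate pentahydrate 5.08 g; phenol red 50.02 mg; sodium acetate 4.68 g

Target volume = 1588 mL = 1.588 L.
cobalt chloride hexahydrate: 4.08 µmol/L × 237.9 g/mol × 1.588 L ÷ 1000 = 1.54 mg
sodium acetate trihydrate: 48.1 mmol/L × 136.1 g/mol × 1.588 L ÷ 1000 = 10.40 g
sodium thiosulfate pentahydrate: 12.9 mmol/L × 248.2 g/mol × 1.588 L ÷ 1000 = 5.08 g
phenol red: 31.5 mg/L × 1.588 L = 50.02 mg
sodium acetate: 2.95 g/L × 1.588 L = 4.68 g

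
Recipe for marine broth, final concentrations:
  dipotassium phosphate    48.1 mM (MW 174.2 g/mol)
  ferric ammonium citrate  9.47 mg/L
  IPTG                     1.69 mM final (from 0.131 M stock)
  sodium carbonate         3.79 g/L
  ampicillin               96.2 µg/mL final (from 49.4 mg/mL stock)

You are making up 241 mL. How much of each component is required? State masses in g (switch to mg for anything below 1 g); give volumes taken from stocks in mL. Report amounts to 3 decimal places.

Scale factor relative to 1 L: 0.241.
dipotassium phosphate: 48.1 mmol/L × 174.2 g/mol × 0.241 L ÷ 1000 = 2.019 g
ferric ammonium citrate: 9.47 mg/L × 0.241 L = 2.282 mg
IPTG: C1V1 = C2V2 → 1.69 mM × 241 mL ÷ 131 mM = 3.109 mL
sodium carbonate: 3.79 g/L × 0.241 L = 0.91339 g = 913.390 mg
ampicillin: V = C2·V2/C1 = 96.2 µg/mL × 241 mL ÷ 49400 µg/mL = 0.469 mL

dipotassium phosphate 2.019 g; ferric ammonium citrate 2.282 mg; IPTG 3.109 mL; sodium carbonate 913.390 mg; ampicillin 0.469 mL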